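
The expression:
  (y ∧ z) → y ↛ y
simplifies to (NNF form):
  ¬y ∨ ¬z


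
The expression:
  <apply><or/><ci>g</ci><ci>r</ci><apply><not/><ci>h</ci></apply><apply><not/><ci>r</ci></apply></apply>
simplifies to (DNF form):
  <true/>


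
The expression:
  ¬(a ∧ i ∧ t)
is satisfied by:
  {t: False, a: False, i: False}
  {i: True, t: False, a: False}
  {a: True, t: False, i: False}
  {i: True, a: True, t: False}
  {t: True, i: False, a: False}
  {i: True, t: True, a: False}
  {a: True, t: True, i: False}


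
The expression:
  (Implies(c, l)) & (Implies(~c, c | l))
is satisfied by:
  {l: True}


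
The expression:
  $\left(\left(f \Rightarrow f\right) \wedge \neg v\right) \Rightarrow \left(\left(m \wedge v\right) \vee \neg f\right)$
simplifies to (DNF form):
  $v \vee \neg f$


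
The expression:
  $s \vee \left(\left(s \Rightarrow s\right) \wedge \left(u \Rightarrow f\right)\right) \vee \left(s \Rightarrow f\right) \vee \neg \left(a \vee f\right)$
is always true.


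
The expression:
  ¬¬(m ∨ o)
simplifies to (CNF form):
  m ∨ o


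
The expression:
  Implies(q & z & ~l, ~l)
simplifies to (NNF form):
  True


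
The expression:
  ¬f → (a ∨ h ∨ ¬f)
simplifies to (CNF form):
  True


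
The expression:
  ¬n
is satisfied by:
  {n: False}


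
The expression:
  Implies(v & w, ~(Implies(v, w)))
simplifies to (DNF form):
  ~v | ~w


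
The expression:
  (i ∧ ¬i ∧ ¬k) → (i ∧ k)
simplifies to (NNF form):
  True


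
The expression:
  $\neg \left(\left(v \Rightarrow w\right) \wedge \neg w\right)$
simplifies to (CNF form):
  $v \vee w$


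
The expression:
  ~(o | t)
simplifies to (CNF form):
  ~o & ~t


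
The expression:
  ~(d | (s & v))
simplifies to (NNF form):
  ~d & (~s | ~v)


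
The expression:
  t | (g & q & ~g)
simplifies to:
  t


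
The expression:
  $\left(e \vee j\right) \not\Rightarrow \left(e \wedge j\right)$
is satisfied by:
  {e: True, j: False}
  {j: True, e: False}


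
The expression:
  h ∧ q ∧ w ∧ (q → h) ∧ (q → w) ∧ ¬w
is never true.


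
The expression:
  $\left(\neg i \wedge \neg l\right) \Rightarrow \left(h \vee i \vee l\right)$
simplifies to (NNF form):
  $h \vee i \vee l$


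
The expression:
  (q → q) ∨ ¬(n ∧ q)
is always true.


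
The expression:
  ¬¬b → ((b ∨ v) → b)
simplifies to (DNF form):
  True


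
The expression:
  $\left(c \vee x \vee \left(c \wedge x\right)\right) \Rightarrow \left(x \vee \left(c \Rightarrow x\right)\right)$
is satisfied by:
  {x: True, c: False}
  {c: False, x: False}
  {c: True, x: True}


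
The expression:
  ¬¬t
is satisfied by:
  {t: True}


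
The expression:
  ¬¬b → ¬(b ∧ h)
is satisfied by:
  {h: False, b: False}
  {b: True, h: False}
  {h: True, b: False}


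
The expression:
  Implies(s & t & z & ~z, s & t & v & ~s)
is always true.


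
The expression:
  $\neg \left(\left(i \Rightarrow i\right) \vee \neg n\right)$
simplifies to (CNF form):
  $\text{False}$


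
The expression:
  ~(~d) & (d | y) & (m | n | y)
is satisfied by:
  {n: True, y: True, m: True, d: True}
  {n: True, y: True, d: True, m: False}
  {n: True, m: True, d: True, y: False}
  {n: True, d: True, m: False, y: False}
  {y: True, d: True, m: True, n: False}
  {y: True, d: True, m: False, n: False}
  {d: True, m: True, y: False, n: False}


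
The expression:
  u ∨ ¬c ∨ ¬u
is always true.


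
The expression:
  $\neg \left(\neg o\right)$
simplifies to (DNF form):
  $o$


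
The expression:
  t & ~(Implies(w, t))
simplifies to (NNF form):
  False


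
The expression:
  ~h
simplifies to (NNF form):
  ~h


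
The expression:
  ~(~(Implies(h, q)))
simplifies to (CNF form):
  q | ~h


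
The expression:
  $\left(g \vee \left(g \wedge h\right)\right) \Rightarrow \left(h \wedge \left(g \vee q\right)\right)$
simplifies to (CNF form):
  $h \vee \neg g$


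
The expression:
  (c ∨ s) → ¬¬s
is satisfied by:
  {s: True, c: False}
  {c: False, s: False}
  {c: True, s: True}


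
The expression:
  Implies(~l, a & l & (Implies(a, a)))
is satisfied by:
  {l: True}


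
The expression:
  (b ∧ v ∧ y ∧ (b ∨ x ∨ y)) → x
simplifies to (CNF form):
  x ∨ ¬b ∨ ¬v ∨ ¬y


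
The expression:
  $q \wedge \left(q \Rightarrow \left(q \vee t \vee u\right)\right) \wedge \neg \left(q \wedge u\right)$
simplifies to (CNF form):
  $q \wedge \neg u$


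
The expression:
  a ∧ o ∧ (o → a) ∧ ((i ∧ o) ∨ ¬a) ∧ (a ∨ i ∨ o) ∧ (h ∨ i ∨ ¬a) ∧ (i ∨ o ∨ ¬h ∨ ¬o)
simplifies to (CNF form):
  a ∧ i ∧ o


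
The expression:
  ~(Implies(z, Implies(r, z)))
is never true.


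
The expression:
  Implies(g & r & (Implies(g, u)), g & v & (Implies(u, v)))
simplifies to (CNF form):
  v | ~g | ~r | ~u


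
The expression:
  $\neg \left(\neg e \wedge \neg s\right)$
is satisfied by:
  {e: True, s: True}
  {e: True, s: False}
  {s: True, e: False}


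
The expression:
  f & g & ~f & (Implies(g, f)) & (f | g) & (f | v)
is never true.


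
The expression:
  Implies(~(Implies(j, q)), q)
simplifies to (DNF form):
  q | ~j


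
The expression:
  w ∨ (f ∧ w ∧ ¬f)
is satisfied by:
  {w: True}


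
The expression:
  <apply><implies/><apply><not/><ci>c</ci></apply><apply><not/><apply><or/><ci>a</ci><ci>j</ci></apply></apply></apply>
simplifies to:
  <apply><or/><ci>c</ci><apply><and/><apply><not/><ci>a</ci></apply><apply><not/><ci>j</ci></apply></apply></apply>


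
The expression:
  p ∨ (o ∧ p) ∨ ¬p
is always true.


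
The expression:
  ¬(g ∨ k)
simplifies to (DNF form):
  ¬g ∧ ¬k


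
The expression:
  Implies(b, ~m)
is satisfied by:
  {m: False, b: False}
  {b: True, m: False}
  {m: True, b: False}


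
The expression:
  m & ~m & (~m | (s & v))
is never true.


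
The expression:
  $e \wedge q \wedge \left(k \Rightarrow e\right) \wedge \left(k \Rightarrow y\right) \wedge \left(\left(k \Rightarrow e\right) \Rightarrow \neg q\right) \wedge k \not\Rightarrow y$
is never true.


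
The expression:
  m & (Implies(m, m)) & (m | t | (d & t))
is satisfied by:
  {m: True}


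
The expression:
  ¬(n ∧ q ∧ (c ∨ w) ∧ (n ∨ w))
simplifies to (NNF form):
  (¬c ∧ ¬w) ∨ ¬n ∨ ¬q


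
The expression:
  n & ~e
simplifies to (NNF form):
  n & ~e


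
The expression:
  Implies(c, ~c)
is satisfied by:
  {c: False}


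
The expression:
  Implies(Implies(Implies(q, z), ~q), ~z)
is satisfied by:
  {q: True, z: False}
  {z: False, q: False}
  {z: True, q: True}


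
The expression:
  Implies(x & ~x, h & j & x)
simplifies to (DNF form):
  True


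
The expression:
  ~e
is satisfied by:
  {e: False}


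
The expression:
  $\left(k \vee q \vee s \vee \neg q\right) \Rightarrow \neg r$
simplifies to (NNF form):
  $\neg r$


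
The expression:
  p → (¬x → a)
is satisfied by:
  {a: True, x: True, p: False}
  {a: True, p: False, x: False}
  {x: True, p: False, a: False}
  {x: False, p: False, a: False}
  {a: True, x: True, p: True}
  {a: True, p: True, x: False}
  {x: True, p: True, a: False}


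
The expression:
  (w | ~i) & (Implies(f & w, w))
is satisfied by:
  {w: True, i: False}
  {i: False, w: False}
  {i: True, w: True}


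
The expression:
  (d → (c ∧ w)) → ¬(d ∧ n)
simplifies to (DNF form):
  ¬c ∨ ¬d ∨ ¬n ∨ ¬w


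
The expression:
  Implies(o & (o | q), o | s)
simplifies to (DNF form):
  True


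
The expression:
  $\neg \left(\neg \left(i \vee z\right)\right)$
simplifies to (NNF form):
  $i \vee z$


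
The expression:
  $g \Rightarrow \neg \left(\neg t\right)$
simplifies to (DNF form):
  $t \vee \neg g$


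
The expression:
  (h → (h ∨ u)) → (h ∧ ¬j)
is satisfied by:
  {h: True, j: False}


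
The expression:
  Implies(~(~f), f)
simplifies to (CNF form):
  True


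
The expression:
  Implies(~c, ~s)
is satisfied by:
  {c: True, s: False}
  {s: False, c: False}
  {s: True, c: True}


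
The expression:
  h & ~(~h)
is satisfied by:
  {h: True}


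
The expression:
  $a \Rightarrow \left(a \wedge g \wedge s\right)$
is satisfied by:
  {s: True, g: True, a: False}
  {s: True, g: False, a: False}
  {g: True, s: False, a: False}
  {s: False, g: False, a: False}
  {a: True, s: True, g: True}


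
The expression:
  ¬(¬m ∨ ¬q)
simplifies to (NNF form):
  m ∧ q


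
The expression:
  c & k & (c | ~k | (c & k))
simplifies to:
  c & k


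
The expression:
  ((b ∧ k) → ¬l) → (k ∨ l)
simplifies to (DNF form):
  k ∨ l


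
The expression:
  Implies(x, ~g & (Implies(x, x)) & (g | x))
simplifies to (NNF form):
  ~g | ~x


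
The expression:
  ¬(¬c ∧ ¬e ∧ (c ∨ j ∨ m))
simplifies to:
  c ∨ e ∨ (¬j ∧ ¬m)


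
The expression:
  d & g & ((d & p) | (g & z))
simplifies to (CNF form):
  d & g & (p | z)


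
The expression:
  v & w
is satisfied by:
  {w: True, v: True}


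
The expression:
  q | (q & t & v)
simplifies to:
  q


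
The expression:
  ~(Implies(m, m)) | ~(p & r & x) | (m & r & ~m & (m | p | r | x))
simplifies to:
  ~p | ~r | ~x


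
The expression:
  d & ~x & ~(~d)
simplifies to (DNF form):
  d & ~x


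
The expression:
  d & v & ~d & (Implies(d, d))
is never true.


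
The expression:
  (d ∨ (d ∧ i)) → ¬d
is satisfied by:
  {d: False}


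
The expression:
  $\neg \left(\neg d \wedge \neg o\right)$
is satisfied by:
  {d: True, o: True}
  {d: True, o: False}
  {o: True, d: False}


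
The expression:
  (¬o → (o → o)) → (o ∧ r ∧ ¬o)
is never true.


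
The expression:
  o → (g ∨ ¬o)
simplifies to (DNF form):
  g ∨ ¬o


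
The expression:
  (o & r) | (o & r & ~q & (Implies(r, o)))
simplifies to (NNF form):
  o & r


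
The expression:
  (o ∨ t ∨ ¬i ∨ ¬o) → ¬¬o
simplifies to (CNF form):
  o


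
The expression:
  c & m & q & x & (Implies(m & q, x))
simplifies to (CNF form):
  c & m & q & x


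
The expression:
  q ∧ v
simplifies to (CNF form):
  q ∧ v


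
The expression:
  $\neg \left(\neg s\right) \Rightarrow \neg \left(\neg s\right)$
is always true.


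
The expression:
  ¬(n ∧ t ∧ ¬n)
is always true.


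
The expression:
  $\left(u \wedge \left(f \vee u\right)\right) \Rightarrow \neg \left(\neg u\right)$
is always true.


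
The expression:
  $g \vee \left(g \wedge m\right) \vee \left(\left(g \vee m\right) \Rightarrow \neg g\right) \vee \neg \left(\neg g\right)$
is always true.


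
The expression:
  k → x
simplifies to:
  x ∨ ¬k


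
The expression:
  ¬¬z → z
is always true.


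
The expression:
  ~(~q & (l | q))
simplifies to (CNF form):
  q | ~l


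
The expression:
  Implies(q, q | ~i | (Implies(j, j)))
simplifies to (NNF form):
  True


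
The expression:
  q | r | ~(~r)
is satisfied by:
  {r: True, q: True}
  {r: True, q: False}
  {q: True, r: False}


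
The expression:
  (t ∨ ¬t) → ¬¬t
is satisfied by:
  {t: True}


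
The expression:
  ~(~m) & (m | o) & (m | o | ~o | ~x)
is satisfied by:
  {m: True}


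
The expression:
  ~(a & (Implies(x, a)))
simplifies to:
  ~a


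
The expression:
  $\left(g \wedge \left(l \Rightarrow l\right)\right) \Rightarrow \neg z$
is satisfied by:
  {g: False, z: False}
  {z: True, g: False}
  {g: True, z: False}


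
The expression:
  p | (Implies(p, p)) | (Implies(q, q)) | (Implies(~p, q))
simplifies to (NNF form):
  True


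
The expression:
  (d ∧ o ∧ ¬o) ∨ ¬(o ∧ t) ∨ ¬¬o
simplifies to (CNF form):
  True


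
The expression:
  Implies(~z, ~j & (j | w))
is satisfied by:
  {z: True, w: True, j: False}
  {z: True, j: False, w: False}
  {z: True, w: True, j: True}
  {z: True, j: True, w: False}
  {w: True, j: False, z: False}


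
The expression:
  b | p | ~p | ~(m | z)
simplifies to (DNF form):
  True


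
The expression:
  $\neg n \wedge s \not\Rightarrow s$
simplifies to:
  $\text{False}$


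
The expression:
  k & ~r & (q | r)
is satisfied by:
  {q: True, k: True, r: False}


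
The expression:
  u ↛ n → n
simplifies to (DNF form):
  n ∨ ¬u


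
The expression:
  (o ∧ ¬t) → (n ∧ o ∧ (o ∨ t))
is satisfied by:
  {n: True, t: True, o: False}
  {n: True, o: False, t: False}
  {t: True, o: False, n: False}
  {t: False, o: False, n: False}
  {n: True, t: True, o: True}
  {n: True, o: True, t: False}
  {t: True, o: True, n: False}


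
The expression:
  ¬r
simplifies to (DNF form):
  ¬r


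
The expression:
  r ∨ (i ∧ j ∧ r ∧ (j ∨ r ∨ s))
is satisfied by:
  {r: True}


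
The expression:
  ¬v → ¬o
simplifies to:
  v ∨ ¬o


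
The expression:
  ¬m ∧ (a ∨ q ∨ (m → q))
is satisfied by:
  {m: False}


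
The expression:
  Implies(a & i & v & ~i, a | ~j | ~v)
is always true.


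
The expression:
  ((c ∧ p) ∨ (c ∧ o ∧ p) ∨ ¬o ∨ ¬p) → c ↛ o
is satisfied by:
  {c: True, p: True, o: False}
  {c: True, p: False, o: False}
  {o: True, p: True, c: False}


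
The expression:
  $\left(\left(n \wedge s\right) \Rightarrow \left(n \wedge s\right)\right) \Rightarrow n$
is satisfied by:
  {n: True}


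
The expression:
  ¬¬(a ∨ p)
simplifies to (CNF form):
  a ∨ p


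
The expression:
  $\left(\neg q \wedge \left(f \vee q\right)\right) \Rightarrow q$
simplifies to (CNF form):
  $q \vee \neg f$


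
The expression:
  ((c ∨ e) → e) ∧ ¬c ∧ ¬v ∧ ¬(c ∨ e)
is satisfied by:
  {v: False, e: False, c: False}


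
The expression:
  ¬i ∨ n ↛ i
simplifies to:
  ¬i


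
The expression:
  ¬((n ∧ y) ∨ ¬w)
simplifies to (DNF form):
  (w ∧ ¬n) ∨ (w ∧ ¬y)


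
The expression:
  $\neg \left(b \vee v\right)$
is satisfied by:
  {v: False, b: False}


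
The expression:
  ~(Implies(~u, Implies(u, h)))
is never true.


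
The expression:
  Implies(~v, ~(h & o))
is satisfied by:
  {v: True, h: False, o: False}
  {h: False, o: False, v: False}
  {o: True, v: True, h: False}
  {o: True, h: False, v: False}
  {v: True, h: True, o: False}
  {h: True, v: False, o: False}
  {o: True, h: True, v: True}


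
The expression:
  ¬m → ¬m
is always true.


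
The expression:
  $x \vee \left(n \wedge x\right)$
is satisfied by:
  {x: True}


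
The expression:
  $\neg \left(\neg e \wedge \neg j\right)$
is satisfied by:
  {e: True, j: True}
  {e: True, j: False}
  {j: True, e: False}


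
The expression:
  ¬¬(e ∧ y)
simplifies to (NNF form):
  e ∧ y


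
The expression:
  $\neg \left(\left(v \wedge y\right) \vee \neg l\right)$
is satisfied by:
  {l: True, v: False, y: False}
  {y: True, l: True, v: False}
  {v: True, l: True, y: False}


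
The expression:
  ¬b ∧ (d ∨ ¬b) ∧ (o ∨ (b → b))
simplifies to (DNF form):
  ¬b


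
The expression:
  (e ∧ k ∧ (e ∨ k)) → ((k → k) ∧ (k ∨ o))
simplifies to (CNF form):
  True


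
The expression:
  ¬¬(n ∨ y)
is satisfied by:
  {n: True, y: True}
  {n: True, y: False}
  {y: True, n: False}


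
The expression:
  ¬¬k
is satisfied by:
  {k: True}


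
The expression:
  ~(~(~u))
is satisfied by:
  {u: False}


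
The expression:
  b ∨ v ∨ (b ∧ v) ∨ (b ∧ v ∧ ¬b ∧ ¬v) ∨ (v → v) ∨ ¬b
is always true.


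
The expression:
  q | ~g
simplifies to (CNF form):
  q | ~g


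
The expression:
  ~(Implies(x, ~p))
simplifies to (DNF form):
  p & x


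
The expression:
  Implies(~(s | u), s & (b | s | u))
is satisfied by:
  {u: True, s: True}
  {u: True, s: False}
  {s: True, u: False}


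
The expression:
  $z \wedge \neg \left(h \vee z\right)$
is never true.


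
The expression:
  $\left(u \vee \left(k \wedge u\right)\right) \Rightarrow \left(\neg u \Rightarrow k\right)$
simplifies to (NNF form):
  $\text{True}$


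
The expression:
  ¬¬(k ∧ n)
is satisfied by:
  {n: True, k: True}


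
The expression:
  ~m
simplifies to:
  ~m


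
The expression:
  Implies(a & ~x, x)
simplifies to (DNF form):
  x | ~a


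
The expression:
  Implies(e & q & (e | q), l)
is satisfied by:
  {l: True, e: False, q: False}
  {e: False, q: False, l: False}
  {q: True, l: True, e: False}
  {q: True, e: False, l: False}
  {l: True, e: True, q: False}
  {e: True, l: False, q: False}
  {q: True, e: True, l: True}


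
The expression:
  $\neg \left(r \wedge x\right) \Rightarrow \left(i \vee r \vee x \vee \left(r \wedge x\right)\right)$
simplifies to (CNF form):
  $i \vee r \vee x$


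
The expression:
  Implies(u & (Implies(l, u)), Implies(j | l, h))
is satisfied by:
  {h: True, l: False, u: False, j: False}
  {j: True, h: True, l: False, u: False}
  {h: True, l: True, u: False, j: False}
  {j: True, h: True, l: True, u: False}
  {j: False, l: False, u: False, h: False}
  {j: True, l: False, u: False, h: False}
  {l: True, j: False, u: False, h: False}
  {j: True, l: True, u: False, h: False}
  {u: True, h: True, j: False, l: False}
  {j: True, u: True, h: True, l: False}
  {u: True, h: True, l: True, j: False}
  {j: True, u: True, h: True, l: True}
  {u: True, h: False, l: False, j: False}


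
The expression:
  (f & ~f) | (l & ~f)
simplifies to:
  l & ~f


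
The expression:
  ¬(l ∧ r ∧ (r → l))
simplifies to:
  ¬l ∨ ¬r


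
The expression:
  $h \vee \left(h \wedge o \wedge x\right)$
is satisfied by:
  {h: True}


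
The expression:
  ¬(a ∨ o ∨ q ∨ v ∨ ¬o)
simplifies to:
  False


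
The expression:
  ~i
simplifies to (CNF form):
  ~i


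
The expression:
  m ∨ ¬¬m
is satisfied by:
  {m: True}


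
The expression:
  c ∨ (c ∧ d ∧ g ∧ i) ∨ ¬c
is always true.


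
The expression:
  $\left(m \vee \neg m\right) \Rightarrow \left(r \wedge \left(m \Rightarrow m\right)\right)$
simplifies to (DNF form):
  $r$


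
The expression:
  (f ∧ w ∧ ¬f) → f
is always true.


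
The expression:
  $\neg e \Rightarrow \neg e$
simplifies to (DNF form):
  $\text{True}$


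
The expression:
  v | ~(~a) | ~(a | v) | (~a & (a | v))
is always true.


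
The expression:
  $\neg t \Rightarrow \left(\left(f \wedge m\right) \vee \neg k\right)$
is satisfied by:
  {t: True, f: True, m: True, k: False}
  {t: True, f: True, m: False, k: False}
  {t: True, m: True, f: False, k: False}
  {t: True, m: False, f: False, k: False}
  {f: True, m: True, t: False, k: False}
  {f: True, t: False, m: False, k: False}
  {f: False, m: True, t: False, k: False}
  {f: False, t: False, m: False, k: False}
  {t: True, k: True, f: True, m: True}
  {t: True, k: True, f: True, m: False}
  {t: True, k: True, m: True, f: False}
  {t: True, k: True, m: False, f: False}
  {k: True, f: True, m: True, t: False}


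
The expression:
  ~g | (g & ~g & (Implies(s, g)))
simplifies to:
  ~g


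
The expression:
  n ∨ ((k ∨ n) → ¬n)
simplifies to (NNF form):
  True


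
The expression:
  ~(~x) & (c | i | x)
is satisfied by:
  {x: True}


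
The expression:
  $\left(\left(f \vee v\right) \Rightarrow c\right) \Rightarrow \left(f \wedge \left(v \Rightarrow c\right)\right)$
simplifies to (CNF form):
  $\left(f \vee v\right) \wedge \left(f \vee \neg c\right)$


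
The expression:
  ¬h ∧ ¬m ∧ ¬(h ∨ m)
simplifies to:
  ¬h ∧ ¬m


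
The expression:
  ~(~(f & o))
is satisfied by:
  {f: True, o: True}


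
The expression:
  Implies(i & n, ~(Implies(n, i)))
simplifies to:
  ~i | ~n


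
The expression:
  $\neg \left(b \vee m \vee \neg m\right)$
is never true.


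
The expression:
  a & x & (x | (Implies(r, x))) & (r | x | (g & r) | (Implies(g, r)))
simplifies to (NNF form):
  a & x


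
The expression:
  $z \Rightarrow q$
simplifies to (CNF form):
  $q \vee \neg z$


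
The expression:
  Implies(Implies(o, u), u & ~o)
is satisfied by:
  {u: True, o: False}
  {o: True, u: False}


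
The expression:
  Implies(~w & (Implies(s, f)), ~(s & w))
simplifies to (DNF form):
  True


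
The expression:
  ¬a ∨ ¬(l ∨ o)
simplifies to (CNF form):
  (¬a ∨ ¬l) ∧ (¬a ∨ ¬o)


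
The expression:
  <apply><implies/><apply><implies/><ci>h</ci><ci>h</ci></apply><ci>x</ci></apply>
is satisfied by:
  {x: True}


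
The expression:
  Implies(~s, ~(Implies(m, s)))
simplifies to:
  m | s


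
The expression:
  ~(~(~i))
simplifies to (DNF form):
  ~i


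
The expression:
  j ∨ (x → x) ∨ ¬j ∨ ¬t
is always true.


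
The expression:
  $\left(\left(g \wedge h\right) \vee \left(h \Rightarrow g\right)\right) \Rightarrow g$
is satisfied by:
  {g: True, h: True}
  {g: True, h: False}
  {h: True, g: False}


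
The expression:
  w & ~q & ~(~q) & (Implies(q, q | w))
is never true.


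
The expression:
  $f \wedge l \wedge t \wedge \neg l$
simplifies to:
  $\text{False}$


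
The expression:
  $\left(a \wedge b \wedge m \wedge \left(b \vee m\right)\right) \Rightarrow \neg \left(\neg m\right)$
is always true.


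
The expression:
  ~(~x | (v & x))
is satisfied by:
  {x: True, v: False}


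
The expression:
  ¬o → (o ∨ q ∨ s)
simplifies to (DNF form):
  o ∨ q ∨ s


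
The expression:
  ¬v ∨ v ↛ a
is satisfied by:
  {v: False, a: False}
  {a: True, v: False}
  {v: True, a: False}


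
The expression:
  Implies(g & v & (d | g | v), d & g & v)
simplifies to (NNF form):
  d | ~g | ~v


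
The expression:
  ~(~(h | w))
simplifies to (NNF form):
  h | w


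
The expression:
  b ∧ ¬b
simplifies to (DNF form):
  False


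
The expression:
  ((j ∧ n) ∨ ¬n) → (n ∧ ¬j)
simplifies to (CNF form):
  n ∧ ¬j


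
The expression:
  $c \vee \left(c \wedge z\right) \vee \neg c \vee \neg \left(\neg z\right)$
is always true.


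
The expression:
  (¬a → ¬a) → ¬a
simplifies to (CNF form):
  ¬a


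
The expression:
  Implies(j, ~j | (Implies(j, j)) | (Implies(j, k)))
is always true.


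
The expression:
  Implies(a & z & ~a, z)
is always true.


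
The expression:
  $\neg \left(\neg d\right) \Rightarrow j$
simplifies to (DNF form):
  $j \vee \neg d$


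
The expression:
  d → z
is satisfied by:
  {z: True, d: False}
  {d: False, z: False}
  {d: True, z: True}


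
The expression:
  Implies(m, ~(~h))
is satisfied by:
  {h: True, m: False}
  {m: False, h: False}
  {m: True, h: True}


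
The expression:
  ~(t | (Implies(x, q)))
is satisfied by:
  {x: True, q: False, t: False}


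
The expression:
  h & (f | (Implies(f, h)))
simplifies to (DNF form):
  h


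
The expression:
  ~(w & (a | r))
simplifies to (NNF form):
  ~w | (~a & ~r)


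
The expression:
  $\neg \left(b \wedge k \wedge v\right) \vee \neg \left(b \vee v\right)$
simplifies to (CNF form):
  $\neg b \vee \neg k \vee \neg v$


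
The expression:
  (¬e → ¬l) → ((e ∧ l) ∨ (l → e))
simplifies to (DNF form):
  True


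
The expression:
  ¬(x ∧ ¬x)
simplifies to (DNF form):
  True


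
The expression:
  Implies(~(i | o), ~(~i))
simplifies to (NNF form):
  i | o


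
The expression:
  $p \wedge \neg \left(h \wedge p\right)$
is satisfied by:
  {p: True, h: False}


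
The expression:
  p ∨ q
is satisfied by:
  {q: True, p: True}
  {q: True, p: False}
  {p: True, q: False}


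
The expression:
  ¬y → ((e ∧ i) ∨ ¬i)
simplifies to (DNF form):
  e ∨ y ∨ ¬i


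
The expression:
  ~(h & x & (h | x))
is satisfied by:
  {h: False, x: False}
  {x: True, h: False}
  {h: True, x: False}


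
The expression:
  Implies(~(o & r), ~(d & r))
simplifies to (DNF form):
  o | ~d | ~r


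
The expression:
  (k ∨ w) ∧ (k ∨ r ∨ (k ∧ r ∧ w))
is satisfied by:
  {k: True, w: True, r: True}
  {k: True, w: True, r: False}
  {k: True, r: True, w: False}
  {k: True, r: False, w: False}
  {w: True, r: True, k: False}


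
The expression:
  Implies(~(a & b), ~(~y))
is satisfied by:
  {y: True, b: True, a: True}
  {y: True, b: True, a: False}
  {y: True, a: True, b: False}
  {y: True, a: False, b: False}
  {b: True, a: True, y: False}


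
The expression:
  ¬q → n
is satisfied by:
  {n: True, q: True}
  {n: True, q: False}
  {q: True, n: False}


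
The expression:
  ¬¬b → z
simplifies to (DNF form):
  z ∨ ¬b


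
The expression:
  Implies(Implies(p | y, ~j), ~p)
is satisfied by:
  {j: True, p: False}
  {p: False, j: False}
  {p: True, j: True}


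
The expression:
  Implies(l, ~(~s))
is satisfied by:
  {s: True, l: False}
  {l: False, s: False}
  {l: True, s: True}


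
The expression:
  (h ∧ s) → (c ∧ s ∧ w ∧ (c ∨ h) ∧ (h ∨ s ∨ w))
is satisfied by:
  {w: True, c: True, s: False, h: False}
  {w: True, c: False, s: False, h: False}
  {c: True, w: False, s: False, h: False}
  {w: False, c: False, s: False, h: False}
  {h: True, w: True, c: True, s: False}
  {h: True, w: True, c: False, s: False}
  {h: True, c: True, w: False, s: False}
  {h: True, c: False, w: False, s: False}
  {w: True, s: True, c: True, h: False}
  {w: True, s: True, c: False, h: False}
  {s: True, c: True, w: False, h: False}
  {s: True, w: False, c: False, h: False}
  {h: True, w: True, s: True, c: True}


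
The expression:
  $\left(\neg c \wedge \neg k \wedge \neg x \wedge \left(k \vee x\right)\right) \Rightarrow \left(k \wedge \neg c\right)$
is always true.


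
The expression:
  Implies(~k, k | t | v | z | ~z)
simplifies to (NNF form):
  True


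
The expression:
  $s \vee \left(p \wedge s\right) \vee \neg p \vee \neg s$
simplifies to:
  $\text{True}$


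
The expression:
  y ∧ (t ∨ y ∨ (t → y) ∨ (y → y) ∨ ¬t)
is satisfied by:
  {y: True}


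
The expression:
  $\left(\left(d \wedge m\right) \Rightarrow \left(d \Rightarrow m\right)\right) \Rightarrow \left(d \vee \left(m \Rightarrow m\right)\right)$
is always true.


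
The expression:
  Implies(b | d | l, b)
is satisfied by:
  {b: True, l: False, d: False}
  {b: True, d: True, l: False}
  {b: True, l: True, d: False}
  {b: True, d: True, l: True}
  {d: False, l: False, b: False}


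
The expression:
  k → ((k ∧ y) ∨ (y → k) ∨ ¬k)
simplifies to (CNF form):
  True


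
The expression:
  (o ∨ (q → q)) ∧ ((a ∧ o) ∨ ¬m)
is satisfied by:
  {a: True, o: True, m: False}
  {a: True, o: False, m: False}
  {o: True, a: False, m: False}
  {a: False, o: False, m: False}
  {a: True, m: True, o: True}


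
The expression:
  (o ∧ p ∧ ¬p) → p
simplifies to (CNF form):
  True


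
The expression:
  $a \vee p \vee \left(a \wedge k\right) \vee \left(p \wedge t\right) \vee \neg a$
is always true.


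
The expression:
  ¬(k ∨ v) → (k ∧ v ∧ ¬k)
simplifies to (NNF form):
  k ∨ v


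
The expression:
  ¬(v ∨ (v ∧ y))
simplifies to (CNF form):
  ¬v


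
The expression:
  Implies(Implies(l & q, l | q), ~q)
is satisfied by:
  {q: False}


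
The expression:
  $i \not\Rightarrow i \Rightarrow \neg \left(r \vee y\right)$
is always true.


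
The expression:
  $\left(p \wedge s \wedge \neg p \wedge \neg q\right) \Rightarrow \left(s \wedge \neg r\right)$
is always true.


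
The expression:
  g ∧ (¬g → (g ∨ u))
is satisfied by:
  {g: True}


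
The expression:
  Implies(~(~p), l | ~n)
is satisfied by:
  {l: True, p: False, n: False}
  {p: False, n: False, l: False}
  {n: True, l: True, p: False}
  {n: True, p: False, l: False}
  {l: True, p: True, n: False}
  {p: True, l: False, n: False}
  {n: True, p: True, l: True}


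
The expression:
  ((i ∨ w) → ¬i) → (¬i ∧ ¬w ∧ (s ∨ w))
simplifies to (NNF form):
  i ∨ (s ∧ ¬w)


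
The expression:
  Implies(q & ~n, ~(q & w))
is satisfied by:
  {n: True, w: False, q: False}
  {w: False, q: False, n: False}
  {n: True, q: True, w: False}
  {q: True, w: False, n: False}
  {n: True, w: True, q: False}
  {w: True, n: False, q: False}
  {n: True, q: True, w: True}


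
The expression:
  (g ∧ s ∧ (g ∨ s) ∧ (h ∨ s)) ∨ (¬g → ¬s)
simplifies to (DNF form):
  g ∨ ¬s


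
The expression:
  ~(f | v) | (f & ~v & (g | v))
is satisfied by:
  {g: True, v: False, f: False}
  {v: False, f: False, g: False}
  {f: True, g: True, v: False}


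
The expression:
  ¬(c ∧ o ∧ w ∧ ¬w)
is always true.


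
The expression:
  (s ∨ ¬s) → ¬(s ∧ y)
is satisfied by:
  {s: False, y: False}
  {y: True, s: False}
  {s: True, y: False}


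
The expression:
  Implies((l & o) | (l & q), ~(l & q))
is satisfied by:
  {l: False, q: False}
  {q: True, l: False}
  {l: True, q: False}


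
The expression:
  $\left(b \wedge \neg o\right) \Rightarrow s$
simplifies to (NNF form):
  $o \vee s \vee \neg b$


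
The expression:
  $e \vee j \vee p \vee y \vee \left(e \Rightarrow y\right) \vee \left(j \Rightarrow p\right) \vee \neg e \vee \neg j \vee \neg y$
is always true.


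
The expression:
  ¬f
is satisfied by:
  {f: False}


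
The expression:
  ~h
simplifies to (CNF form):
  ~h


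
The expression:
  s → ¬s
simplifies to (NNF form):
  ¬s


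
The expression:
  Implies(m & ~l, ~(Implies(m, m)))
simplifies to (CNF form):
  l | ~m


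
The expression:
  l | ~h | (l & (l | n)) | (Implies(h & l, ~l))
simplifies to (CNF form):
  True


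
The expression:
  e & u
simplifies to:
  e & u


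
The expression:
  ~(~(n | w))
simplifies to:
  n | w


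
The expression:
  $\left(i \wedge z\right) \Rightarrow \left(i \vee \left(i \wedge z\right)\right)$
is always true.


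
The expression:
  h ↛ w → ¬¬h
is always true.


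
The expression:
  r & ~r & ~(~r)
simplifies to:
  False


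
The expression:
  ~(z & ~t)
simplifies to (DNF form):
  t | ~z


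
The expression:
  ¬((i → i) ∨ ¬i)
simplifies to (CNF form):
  False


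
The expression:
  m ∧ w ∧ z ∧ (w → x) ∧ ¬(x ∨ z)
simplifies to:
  False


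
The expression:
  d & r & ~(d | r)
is never true.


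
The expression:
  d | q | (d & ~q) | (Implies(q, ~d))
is always true.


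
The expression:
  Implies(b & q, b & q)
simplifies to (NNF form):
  True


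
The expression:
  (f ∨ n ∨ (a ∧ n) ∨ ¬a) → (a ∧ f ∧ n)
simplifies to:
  a ∧ (f ∨ ¬n) ∧ (n ∨ ¬f)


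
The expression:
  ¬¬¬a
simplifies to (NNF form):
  ¬a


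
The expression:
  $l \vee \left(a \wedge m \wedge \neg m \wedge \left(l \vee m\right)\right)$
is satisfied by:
  {l: True}


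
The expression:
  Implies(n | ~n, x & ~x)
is never true.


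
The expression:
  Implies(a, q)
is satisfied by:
  {q: True, a: False}
  {a: False, q: False}
  {a: True, q: True}


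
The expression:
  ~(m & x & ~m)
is always true.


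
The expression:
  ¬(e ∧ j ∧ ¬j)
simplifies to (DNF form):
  True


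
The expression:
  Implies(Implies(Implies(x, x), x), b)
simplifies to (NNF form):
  b | ~x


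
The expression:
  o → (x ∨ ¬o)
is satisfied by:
  {x: True, o: False}
  {o: False, x: False}
  {o: True, x: True}


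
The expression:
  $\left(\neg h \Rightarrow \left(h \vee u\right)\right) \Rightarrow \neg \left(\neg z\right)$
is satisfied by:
  {z: True, h: False, u: False}
  {z: True, u: True, h: False}
  {z: True, h: True, u: False}
  {z: True, u: True, h: True}
  {u: False, h: False, z: False}


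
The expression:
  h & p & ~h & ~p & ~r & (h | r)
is never true.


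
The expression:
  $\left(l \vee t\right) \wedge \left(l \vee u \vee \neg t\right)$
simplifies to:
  $l \vee \left(t \wedge u\right)$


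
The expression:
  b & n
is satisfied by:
  {b: True, n: True}


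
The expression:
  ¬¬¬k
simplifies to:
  ¬k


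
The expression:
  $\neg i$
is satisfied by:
  {i: False}


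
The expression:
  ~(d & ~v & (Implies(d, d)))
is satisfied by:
  {v: True, d: False}
  {d: False, v: False}
  {d: True, v: True}


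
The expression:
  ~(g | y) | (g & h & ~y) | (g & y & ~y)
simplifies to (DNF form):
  (h & ~y) | (~g & ~y)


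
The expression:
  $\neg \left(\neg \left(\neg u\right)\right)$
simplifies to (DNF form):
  $\neg u$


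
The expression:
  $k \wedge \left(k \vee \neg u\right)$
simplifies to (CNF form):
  $k$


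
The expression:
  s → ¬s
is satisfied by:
  {s: False}


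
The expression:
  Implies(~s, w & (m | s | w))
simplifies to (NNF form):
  s | w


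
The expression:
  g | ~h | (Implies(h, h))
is always true.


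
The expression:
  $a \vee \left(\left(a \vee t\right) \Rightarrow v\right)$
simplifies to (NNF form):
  $a \vee v \vee \neg t$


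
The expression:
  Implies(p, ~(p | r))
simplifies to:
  ~p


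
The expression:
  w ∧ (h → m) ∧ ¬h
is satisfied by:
  {w: True, h: False}


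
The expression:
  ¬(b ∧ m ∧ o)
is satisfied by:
  {m: False, o: False, b: False}
  {b: True, m: False, o: False}
  {o: True, m: False, b: False}
  {b: True, o: True, m: False}
  {m: True, b: False, o: False}
  {b: True, m: True, o: False}
  {o: True, m: True, b: False}


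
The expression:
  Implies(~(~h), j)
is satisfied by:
  {j: True, h: False}
  {h: False, j: False}
  {h: True, j: True}


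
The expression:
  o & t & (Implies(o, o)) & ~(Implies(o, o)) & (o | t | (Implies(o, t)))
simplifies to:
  False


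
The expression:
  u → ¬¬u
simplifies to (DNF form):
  True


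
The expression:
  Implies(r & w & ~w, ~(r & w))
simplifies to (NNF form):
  True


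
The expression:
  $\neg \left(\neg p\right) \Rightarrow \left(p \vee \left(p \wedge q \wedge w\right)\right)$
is always true.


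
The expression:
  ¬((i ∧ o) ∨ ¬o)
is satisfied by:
  {o: True, i: False}


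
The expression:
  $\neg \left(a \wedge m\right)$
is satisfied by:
  {m: False, a: False}
  {a: True, m: False}
  {m: True, a: False}


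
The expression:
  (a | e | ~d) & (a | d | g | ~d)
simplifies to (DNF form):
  a | e | ~d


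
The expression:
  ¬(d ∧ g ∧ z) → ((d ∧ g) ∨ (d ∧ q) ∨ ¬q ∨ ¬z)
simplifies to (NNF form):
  d ∨ ¬q ∨ ¬z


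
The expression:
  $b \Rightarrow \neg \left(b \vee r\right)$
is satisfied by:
  {b: False}


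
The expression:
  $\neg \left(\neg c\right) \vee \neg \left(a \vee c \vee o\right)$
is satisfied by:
  {c: True, a: False, o: False}
  {c: True, o: True, a: False}
  {c: True, a: True, o: False}
  {c: True, o: True, a: True}
  {o: False, a: False, c: False}


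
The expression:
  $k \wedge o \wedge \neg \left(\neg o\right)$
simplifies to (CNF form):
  $k \wedge o$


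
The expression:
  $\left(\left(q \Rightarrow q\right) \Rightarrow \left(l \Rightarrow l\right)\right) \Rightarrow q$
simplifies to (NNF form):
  $q$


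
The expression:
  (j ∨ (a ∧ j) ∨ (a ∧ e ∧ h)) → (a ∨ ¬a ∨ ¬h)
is always true.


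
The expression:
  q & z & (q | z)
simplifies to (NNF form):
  q & z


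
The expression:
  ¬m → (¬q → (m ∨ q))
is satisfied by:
  {q: True, m: True}
  {q: True, m: False}
  {m: True, q: False}


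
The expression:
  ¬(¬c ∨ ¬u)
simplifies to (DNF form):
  c ∧ u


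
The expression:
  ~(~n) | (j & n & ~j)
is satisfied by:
  {n: True}


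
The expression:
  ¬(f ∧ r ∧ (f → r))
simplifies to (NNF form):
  ¬f ∨ ¬r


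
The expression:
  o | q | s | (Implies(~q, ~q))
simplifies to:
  True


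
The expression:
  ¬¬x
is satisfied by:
  {x: True}


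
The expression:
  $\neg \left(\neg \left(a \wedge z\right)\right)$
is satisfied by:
  {a: True, z: True}


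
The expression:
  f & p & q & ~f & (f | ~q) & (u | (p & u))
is never true.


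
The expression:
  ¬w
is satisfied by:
  {w: False}


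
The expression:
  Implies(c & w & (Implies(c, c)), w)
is always true.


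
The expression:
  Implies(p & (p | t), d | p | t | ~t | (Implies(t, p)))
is always true.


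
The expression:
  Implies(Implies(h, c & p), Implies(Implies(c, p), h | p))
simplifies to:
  c | h | p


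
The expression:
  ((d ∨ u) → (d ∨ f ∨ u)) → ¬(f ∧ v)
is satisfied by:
  {v: False, f: False}
  {f: True, v: False}
  {v: True, f: False}


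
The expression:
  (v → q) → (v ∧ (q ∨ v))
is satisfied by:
  {v: True}


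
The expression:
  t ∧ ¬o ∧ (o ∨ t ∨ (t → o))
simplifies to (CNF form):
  t ∧ ¬o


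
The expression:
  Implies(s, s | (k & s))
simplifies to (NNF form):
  True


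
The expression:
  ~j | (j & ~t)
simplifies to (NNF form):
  ~j | ~t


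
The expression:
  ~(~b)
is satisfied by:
  {b: True}


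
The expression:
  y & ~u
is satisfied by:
  {y: True, u: False}


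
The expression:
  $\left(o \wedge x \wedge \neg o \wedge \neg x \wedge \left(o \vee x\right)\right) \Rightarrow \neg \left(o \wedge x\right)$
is always true.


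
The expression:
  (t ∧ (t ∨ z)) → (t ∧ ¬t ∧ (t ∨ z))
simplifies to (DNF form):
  ¬t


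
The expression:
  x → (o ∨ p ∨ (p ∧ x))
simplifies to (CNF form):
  o ∨ p ∨ ¬x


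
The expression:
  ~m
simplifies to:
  ~m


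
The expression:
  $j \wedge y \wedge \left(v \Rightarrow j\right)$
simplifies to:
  $j \wedge y$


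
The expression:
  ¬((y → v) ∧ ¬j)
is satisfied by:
  {y: True, j: True, v: False}
  {j: True, v: False, y: False}
  {y: True, j: True, v: True}
  {j: True, v: True, y: False}
  {y: True, v: False, j: False}


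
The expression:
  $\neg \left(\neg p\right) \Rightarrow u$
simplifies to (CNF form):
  $u \vee \neg p$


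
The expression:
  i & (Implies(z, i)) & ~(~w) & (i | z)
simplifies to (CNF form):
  i & w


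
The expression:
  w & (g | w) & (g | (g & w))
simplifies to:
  g & w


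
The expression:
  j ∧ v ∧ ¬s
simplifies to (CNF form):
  j ∧ v ∧ ¬s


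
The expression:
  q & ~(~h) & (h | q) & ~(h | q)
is never true.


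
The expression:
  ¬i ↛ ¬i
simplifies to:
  False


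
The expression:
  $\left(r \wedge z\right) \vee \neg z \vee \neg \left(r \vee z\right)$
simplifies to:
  $r \vee \neg z$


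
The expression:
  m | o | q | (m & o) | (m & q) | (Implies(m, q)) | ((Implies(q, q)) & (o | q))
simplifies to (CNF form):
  True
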